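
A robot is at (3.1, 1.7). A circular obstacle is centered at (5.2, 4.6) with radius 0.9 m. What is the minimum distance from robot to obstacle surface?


center_dist = sqrt((3.1-5.2)^2 + (1.7-4.6)^2)
= sqrt(4.41 + 8.41)
= 3.5805
min_dist = center_dist - radius = 3.5805 - 0.9 = 2.6805 m


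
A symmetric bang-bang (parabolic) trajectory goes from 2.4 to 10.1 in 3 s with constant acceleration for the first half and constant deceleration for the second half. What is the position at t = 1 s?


Symmetric rest-to-rest: each phase covers (pf-p0)/2 in time T/2. 0.5*a*(T/2)^2 = (pf-p0)/2 => a = 4*(pf-p0)/T^2
a = 4*(10.1-2.4)/3^2 = 3.4222
t = 1 is in the acceleration phase (t <= T/2).
p = p0 + 0.5*a*t^2 = 2.4 + 0.5*3.4222*1^2
= 4.1111


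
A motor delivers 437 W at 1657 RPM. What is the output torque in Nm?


omega = 1657 * 2*pi/60 = 173.5206 rad/s
tau = P / omega = 437 / 173.5206
= 2.5184 Nm


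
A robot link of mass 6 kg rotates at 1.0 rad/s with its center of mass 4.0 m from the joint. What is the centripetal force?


F = m * omega^2 * r
= 6 * 1.0^2 * 4.0
= 6 * 1.0 * 4.0
= 24.0 N


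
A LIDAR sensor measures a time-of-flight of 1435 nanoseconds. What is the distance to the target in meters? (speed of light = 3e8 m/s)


tof = 1435 ns = 1.435e-06 s
dist = c * tof / 2
= 3e8 * 1.435e-06 / 2
= 215.25 m


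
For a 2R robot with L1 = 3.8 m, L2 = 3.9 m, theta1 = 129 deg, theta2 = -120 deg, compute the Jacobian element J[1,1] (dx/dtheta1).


J[1,1] = -L1*sin(t1) - L2*sin(t1+t2)
= -3.8*sin(129) - 3.9*sin(9)
= -3.5632


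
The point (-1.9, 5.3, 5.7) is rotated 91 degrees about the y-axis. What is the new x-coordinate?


Rotation about y-axis: x' = x*cos(theta) + z*sin(theta)
= -1.9 * -0.0175 + 5.7 * 0.9998
= 5.7323


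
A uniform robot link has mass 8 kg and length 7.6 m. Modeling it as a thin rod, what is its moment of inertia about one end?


I = (1/3) * m * L^2
= (1/3) * 8 * 7.6^2
= 0.333333 * 8 * 57.76
= 154.0267 kg*m^2


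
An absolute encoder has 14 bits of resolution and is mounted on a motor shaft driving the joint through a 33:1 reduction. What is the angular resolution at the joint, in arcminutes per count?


counts = 2^14 = 16384
effective counts at joint = 16384 * 33 = 540672
resolution = 360*60 / 540672
= 0.04 arcmin/count


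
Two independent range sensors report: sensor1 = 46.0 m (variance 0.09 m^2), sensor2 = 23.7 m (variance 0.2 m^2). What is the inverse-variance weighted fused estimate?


w1 = (1/var1) / (1/var1 + 1/var2)
   = 11.1111 / (11.1111 + 5.0) = 0.6897
w2 = 1 - w1 = 0.3103
fused = w1*s1 + w2*s2 = 31.7241 + 7.3552
= 39.0793 m


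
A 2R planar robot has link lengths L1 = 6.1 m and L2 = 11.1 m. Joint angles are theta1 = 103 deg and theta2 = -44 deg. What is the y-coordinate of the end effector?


Convert angles to radians: theta1 = 1.7977, theta2 = -0.7679
y = L1*sin(theta1) + L2*sin(theta1+theta2)
y = 5.9437 + 9.5146
y = 15.4582


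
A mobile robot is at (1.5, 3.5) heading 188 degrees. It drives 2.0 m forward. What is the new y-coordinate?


y_new = y0 + d*sin(theta)
= 3.5 + 2.0*sin(188)
= 3.5 + -0.2783
= 3.2217


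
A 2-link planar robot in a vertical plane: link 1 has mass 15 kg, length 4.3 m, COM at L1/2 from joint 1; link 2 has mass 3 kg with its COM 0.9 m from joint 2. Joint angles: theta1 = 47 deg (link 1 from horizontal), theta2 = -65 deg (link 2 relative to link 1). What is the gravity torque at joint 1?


Horizontal distance from joint 1 to link-1 COM:
  x_c1 = (L1/2)*cos(t1) = 2.15 * 0.682 = 1.4663 m
Horizontal distance from joint 1 to link-2 COM:
  x_c2 = L1*cos(t1) + Lc2*cos(t1+t2)
       = 4.3*0.682 + 0.9*0.9511 = 3.7885 m
tau1 = m1*g*x_c1 + m2*g*x_c2
     = 15*9.81*1.4663 + 3*9.81*3.7885
     = 215.7655 + 111.4968
     = 327.2624 Nm


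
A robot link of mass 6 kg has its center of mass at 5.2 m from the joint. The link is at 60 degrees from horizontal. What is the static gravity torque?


tau = m*g*L*cos(angle)
= 6 * 9.81 * 5.2 * cos(60 deg)
= 6 * 9.81 * 5.2 * 0.5
= 153.036 Nm


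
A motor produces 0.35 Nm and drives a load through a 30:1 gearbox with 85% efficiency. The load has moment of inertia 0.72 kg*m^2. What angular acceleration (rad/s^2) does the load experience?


tau_out = tau_motor * N * eta
= 0.35 * 30 * 0.85 = 8.925 Nm
alpha = tau_out / I = 8.925 / 0.72
= 12.3958 rad/s^2


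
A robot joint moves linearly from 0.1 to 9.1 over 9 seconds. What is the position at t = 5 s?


s = t/T = 5/9 = 0.5556
p(t) = p0 + (pf-p0)*s
= 0.1 + (9.1 - 0.1) * 0.5556
= 5.1


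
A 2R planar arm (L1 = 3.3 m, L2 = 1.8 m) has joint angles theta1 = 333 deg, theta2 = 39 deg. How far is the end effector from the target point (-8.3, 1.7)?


End effector via forward kinematics:
x = L1*cos(t1) + L2*cos(t1+t2) = 4.701
y = L1*sin(t1) + L2*sin(t1+t2) = -1.1239
Distance to target:
d = sqrt((-8.3 - 4.701)^2 + (1.7 - -1.1239)^2)
= sqrt(169.0257 + 7.9746)
= 13.3041 m


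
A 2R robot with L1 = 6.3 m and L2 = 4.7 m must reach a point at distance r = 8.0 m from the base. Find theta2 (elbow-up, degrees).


cos(theta2) = (r^2 - L1^2 - L2^2) / (2*L1*L2)
cos(theta2) = (64.0 - 39.69 - 22.09) / 59.22
cos(theta2) = 0.037487
theta2 = 87.8516 degrees


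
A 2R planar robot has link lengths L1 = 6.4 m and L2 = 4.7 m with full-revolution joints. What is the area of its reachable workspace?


r_max = L1 + L2 = 11.1 m
r_min = |L1 - L2| = 1.7 m
Area = pi*(r_max^2 - r_min^2)
= pi*(123.21 - 2.89)
= pi * 120.32
= 377.9964 m^2


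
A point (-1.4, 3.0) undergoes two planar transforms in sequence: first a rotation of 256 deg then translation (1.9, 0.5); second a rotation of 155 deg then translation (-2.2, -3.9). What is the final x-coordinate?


After transform 1:
x1 = cos(256)*-1.4 - sin(256)*3.0 + 1.9 = 5.1496
y1 = sin(256)*-1.4 + cos(256)*3.0 + 0.5 = 1.1326
After transform 2:
x2 = cos(155)*5.1496 - sin(155)*1.1326 + -2.2
= -7.3458


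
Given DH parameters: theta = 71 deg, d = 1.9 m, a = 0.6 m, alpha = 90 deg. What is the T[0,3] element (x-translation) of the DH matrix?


T[0,3] = a * cos(theta)
= 0.6 * cos(71 deg)
= 0.6 * 0.3256
= 0.1953


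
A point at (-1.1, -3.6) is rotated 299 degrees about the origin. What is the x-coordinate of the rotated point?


x' = x*cos(theta) - y*sin(theta)
cos(299 deg) = 0.4848, sin(299 deg) = -0.8746
x' = -1.1 * 0.4848 - -3.6 * -0.8746
= -0.5333 - 3.1486
= -3.6819


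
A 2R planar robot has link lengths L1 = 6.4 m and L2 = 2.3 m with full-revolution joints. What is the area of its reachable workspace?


r_max = L1 + L2 = 8.7 m
r_min = |L1 - L2| = 4.1 m
Area = pi*(r_max^2 - r_min^2)
= pi*(75.69 - 16.81)
= pi * 58.88
= 184.977 m^2


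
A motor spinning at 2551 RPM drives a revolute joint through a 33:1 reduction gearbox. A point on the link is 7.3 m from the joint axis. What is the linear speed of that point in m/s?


omega_motor = 2551 * 2*pi/60 = 267.1401 rad/s
omega_joint = omega_motor / 33 = 8.0952 rad/s
v = omega_joint * r = 8.0952 * 7.3
= 59.0946 m/s


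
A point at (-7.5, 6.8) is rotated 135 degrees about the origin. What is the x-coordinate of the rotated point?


x' = x*cos(theta) - y*sin(theta)
cos(135 deg) = -0.7071, sin(135 deg) = 0.7071
x' = -7.5 * -0.7071 - 6.8 * 0.7071
= 5.3033 - 4.8083
= 0.495


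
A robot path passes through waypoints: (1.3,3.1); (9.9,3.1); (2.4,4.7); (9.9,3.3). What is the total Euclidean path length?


Segment lengths:
  seg1 = sqrt((8.6)^2 + (0.0)^2) = 8.6
  seg2 = sqrt((-7.5)^2 + (1.6)^2) = 7.6688
  seg3 = sqrt((7.5)^2 + (-1.4)^2) = 7.6295
Total = 23.8983


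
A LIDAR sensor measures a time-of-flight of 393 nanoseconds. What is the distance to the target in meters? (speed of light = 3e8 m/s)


tof = 393 ns = 3.93e-07 s
dist = c * tof / 2
= 3e8 * 3.93e-07 / 2
= 58.95 m


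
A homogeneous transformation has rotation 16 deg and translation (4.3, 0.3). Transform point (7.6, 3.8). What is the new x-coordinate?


x' = cos(theta)*px - sin(theta)*py + tx
= 0.9613*7.6 - 0.2756*3.8 + 4.3
= 10.5582


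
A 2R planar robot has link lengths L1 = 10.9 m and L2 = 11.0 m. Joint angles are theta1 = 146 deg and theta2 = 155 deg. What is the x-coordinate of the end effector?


Convert angles to radians: theta1 = 2.5482, theta2 = 2.7053
x = L1*cos(theta1) + L2*cos(theta1+theta2)
x = -9.0365 + 5.6654
x = -3.3711


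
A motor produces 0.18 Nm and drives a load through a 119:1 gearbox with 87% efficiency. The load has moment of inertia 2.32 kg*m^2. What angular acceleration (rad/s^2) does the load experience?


tau_out = tau_motor * N * eta
= 0.18 * 119 * 0.87 = 18.6354 Nm
alpha = tau_out / I = 18.6354 / 2.32
= 8.0325 rad/s^2


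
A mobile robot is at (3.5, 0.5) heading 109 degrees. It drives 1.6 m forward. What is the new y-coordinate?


y_new = y0 + d*sin(theta)
= 0.5 + 1.6*sin(109)
= 0.5 + 1.5128
= 2.0128


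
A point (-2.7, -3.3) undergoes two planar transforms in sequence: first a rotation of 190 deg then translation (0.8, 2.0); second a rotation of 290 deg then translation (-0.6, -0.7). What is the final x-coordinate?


After transform 1:
x1 = cos(190)*-2.7 - sin(190)*-3.3 + 0.8 = 2.8859
y1 = sin(190)*-2.7 + cos(190)*-3.3 + 2.0 = 5.7187
After transform 2:
x2 = cos(290)*2.8859 - sin(290)*5.7187 + -0.6
= 5.7609


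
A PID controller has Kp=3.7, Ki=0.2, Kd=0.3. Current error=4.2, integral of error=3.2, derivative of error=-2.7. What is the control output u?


u = Kp*e + Ki*int(e) + Kd*de/dt
= 3.7*4.2 + 0.2*3.2 + 0.3*(-2.7)
= 15.54 + 0.64 + -0.81
= 15.37


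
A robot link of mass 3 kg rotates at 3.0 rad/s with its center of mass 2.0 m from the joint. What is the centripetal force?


F = m * omega^2 * r
= 3 * 3.0^2 * 2.0
= 3 * 9.0 * 2.0
= 54.0 N


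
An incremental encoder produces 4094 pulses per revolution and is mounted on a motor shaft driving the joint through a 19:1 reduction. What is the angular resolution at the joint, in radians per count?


counts per rev = 4094
effective counts at joint = 4094 * 19 = 77786
resolution = 2*pi / 77786
= 8.0775e-05 rad/count


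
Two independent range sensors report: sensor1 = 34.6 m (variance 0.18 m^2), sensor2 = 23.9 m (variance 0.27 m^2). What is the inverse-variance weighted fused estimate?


w1 = (1/var1) / (1/var1 + 1/var2)
   = 5.5556 / (5.5556 + 3.7037) = 0.6
w2 = 1 - w1 = 0.4
fused = w1*s1 + w2*s2 = 20.76 + 9.56
= 30.32 m


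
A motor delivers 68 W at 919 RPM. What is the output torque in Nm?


omega = 919 * 2*pi/60 = 96.2375 rad/s
tau = P / omega = 68 / 96.2375
= 0.7066 Nm


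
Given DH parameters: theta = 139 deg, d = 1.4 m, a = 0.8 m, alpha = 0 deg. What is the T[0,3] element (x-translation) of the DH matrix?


T[0,3] = a * cos(theta)
= 0.8 * cos(139 deg)
= 0.8 * -0.7547
= -0.6038


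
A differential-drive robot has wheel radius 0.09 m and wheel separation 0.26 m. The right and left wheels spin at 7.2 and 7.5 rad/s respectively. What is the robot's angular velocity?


vR = r*wR = 0.09*7.2 = 0.648 m/s
vL = r*wL = 0.09*7.5 = 0.675 m/s
v = (vR+vL)/2 = 0.6615 m/s
omega = (vR-vL)/L = -0.1038 rad/s
angular velocity = -0.1038 rad/s


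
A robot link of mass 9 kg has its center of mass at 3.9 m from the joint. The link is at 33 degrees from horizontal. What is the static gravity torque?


tau = m*g*L*cos(angle)
= 9 * 9.81 * 3.9 * cos(33 deg)
= 9 * 9.81 * 3.9 * 0.8387
= 288.7803 Nm


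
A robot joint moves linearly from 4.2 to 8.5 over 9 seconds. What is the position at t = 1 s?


s = t/T = 1/9 = 0.1111
p(t) = p0 + (pf-p0)*s
= 4.2 + (8.5 - 4.2) * 0.1111
= 4.6778


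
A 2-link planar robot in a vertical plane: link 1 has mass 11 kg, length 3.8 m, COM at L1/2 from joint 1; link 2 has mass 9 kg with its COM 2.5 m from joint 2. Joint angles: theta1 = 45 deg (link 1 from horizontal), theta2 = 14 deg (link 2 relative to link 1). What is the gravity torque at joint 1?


Horizontal distance from joint 1 to link-1 COM:
  x_c1 = (L1/2)*cos(t1) = 1.9 * 0.7071 = 1.3435 m
Horizontal distance from joint 1 to link-2 COM:
  x_c2 = L1*cos(t1) + Lc2*cos(t1+t2)
       = 3.8*0.7071 + 2.5*0.515 = 3.9746 m
tau1 = m1*g*x_c1 + m2*g*x_c2
     = 11*9.81*1.3435 + 9*9.81*3.9746
     = 144.9774 + 350.9175
     = 495.8949 Nm


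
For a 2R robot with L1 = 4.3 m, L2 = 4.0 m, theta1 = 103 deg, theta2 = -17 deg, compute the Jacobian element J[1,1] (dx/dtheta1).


J[1,1] = -L1*sin(t1) - L2*sin(t1+t2)
= -4.3*sin(103) - 4.0*sin(86)
= -8.18


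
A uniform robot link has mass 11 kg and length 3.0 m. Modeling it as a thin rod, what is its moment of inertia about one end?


I = (1/3) * m * L^2
= (1/3) * 11 * 3.0^2
= 0.333333 * 11 * 9.0
= 33.0 kg*m^2


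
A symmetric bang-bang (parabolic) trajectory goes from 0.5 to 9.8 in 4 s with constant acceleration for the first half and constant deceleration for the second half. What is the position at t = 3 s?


Symmetric rest-to-rest: each phase covers (pf-p0)/2 in time T/2. 0.5*a*(T/2)^2 = (pf-p0)/2 => a = 4*(pf-p0)/T^2
a = 4*(9.8-0.5)/4^2 = 2.325
t = 3 is in the deceleration phase (t > T/2).
p = pf - 0.5*a*(T-t)^2 = 9.8 - 0.5*2.325*1^2
= 8.6375


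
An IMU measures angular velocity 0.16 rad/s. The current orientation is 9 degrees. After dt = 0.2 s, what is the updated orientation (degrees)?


delta_theta = w * dt = 0.16 * 0.2 = 0.032 rad
= 1.8335 deg
theta_new = 9 + 1.8335 = 10.8335 deg


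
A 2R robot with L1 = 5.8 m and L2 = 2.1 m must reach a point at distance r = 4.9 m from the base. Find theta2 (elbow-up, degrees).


cos(theta2) = (r^2 - L1^2 - L2^2) / (2*L1*L2)
cos(theta2) = (24.01 - 33.64 - 4.41) / 24.36
cos(theta2) = -0.576355
theta2 = 125.1946 degrees


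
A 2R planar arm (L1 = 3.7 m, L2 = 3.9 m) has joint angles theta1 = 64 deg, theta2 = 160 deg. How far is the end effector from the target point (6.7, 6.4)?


End effector via forward kinematics:
x = L1*cos(t1) + L2*cos(t1+t2) = -1.1835
y = L1*sin(t1) + L2*sin(t1+t2) = 0.6164
Distance to target:
d = sqrt((6.7 - -1.1835)^2 + (6.4 - 0.6164)^2)
= sqrt(62.1488 + 33.4504)
= 9.7775 m


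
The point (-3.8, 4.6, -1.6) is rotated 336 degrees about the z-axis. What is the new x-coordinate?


Rotation about z-axis: x' = x*cos(theta) - y*sin(theta)
= -3.8 * 0.9135 - 4.6 * -0.4067
= -1.6005


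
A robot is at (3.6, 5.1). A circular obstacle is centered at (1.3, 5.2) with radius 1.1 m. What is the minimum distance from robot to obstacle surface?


center_dist = sqrt((3.6-1.3)^2 + (5.1-5.2)^2)
= sqrt(5.29 + 0.01)
= 2.3022
min_dist = center_dist - radius = 2.3022 - 1.1 = 1.2022 m


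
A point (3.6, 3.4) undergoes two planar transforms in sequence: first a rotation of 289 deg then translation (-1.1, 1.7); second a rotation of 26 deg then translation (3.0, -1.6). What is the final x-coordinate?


After transform 1:
x1 = cos(289)*3.6 - sin(289)*3.4 + -1.1 = 3.2868
y1 = sin(289)*3.6 + cos(289)*3.4 + 1.7 = -0.5969
After transform 2:
x2 = cos(26)*3.2868 - sin(26)*-0.5969 + 3.0
= 6.2158


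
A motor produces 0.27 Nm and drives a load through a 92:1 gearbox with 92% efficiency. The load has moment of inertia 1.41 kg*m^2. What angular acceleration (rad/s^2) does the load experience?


tau_out = tau_motor * N * eta
= 0.27 * 92 * 0.92 = 22.8528 Nm
alpha = tau_out / I = 22.8528 / 1.41
= 16.2077 rad/s^2


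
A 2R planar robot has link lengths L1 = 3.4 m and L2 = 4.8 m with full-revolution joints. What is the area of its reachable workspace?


r_max = L1 + L2 = 8.2 m
r_min = |L1 - L2| = 1.4 m
Area = pi*(r_max^2 - r_min^2)
= pi*(67.24 - 1.96)
= pi * 65.28
= 205.0832 m^2


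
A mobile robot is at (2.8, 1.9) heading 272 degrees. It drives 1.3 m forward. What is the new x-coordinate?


x_new = x0 + d*cos(theta)
= 2.8 + 1.3*cos(272)
= 2.8 + 0.0454
= 2.8454


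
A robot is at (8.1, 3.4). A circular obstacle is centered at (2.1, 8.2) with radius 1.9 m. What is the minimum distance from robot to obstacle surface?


center_dist = sqrt((8.1-2.1)^2 + (3.4-8.2)^2)
= sqrt(36.0 + 23.04)
= 7.6837
min_dist = center_dist - radius = 7.6837 - 1.9 = 5.7837 m


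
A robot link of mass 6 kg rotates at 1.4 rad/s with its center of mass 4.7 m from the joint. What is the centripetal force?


F = m * omega^2 * r
= 6 * 1.4^2 * 4.7
= 6 * 1.96 * 4.7
= 55.272 N


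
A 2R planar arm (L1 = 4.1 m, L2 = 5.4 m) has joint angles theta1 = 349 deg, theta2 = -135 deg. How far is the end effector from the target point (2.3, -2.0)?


End effector via forward kinematics:
x = L1*cos(t1) + L2*cos(t1+t2) = -0.4521
y = L1*sin(t1) + L2*sin(t1+t2) = -3.802
Distance to target:
d = sqrt((2.3 - -0.4521)^2 + (-2.0 - -3.802)^2)
= sqrt(7.5742 + 3.2471)
= 3.2896 m


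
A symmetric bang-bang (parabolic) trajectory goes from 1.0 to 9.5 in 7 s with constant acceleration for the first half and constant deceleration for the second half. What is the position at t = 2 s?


Symmetric rest-to-rest: each phase covers (pf-p0)/2 in time T/2. 0.5*a*(T/2)^2 = (pf-p0)/2 => a = 4*(pf-p0)/T^2
a = 4*(9.5-1.0)/7^2 = 0.6939
t = 2 is in the acceleration phase (t <= T/2).
p = p0 + 0.5*a*t^2 = 1.0 + 0.5*0.6939*2^2
= 2.3878


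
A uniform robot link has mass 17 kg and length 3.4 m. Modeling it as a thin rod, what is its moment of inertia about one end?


I = (1/3) * m * L^2
= (1/3) * 17 * 3.4^2
= 0.333333 * 17 * 11.56
= 65.5067 kg*m^2


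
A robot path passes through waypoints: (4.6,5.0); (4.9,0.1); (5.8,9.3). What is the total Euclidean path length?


Segment lengths:
  seg1 = sqrt((0.3)^2 + (-4.9)^2) = 4.9092
  seg2 = sqrt((0.9)^2 + (9.2)^2) = 9.2439
Total = 14.1531


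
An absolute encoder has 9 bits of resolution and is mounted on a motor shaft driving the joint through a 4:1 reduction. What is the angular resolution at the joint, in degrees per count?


counts = 2^9 = 512
effective counts at joint = 512 * 4 = 2048
resolution = 360 / 2048
= 0.1758 deg/count


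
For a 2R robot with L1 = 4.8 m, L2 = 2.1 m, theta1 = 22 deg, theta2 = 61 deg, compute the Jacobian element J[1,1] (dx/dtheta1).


J[1,1] = -L1*sin(t1) - L2*sin(t1+t2)
= -4.8*sin(22) - 2.1*sin(83)
= -3.8825


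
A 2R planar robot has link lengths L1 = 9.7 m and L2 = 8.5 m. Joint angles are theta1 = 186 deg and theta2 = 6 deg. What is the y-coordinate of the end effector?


Convert angles to radians: theta1 = 3.2463, theta2 = 0.1047
y = L1*sin(theta1) + L2*sin(theta1+theta2)
y = -1.0139 + -1.7672
y = -2.7812


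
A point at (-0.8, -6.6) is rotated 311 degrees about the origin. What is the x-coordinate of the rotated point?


x' = x*cos(theta) - y*sin(theta)
cos(311 deg) = 0.6561, sin(311 deg) = -0.7547
x' = -0.8 * 0.6561 - -6.6 * -0.7547
= -0.5248 - 4.9811
= -5.5059


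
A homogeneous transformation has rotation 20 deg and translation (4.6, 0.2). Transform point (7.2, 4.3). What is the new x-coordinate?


x' = cos(theta)*px - sin(theta)*py + tx
= 0.9397*7.2 - 0.342*4.3 + 4.6
= 9.8951


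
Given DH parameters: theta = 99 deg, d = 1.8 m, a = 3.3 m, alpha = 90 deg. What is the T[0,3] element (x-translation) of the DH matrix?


T[0,3] = a * cos(theta)
= 3.3 * cos(99 deg)
= 3.3 * -0.1564
= -0.5162


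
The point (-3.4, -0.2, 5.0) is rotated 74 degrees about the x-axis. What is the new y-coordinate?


Rotation about x-axis: y' = y*cos(theta) - z*sin(theta)
= -0.2 * 0.2756 - 5.0 * 0.9613
= -4.8614


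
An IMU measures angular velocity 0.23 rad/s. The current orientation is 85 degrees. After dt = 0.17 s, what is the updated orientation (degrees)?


delta_theta = w * dt = 0.23 * 0.17 = 0.0391 rad
= 2.2403 deg
theta_new = 85 + 2.2403 = 87.2403 deg


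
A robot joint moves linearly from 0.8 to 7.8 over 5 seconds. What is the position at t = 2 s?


s = t/T = 2/5 = 0.4
p(t) = p0 + (pf-p0)*s
= 0.8 + (7.8 - 0.8) * 0.4
= 3.6


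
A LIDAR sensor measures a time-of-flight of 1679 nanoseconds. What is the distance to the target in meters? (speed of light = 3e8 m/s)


tof = 1679 ns = 1.679e-06 s
dist = c * tof / 2
= 3e8 * 1.679e-06 / 2
= 251.85 m


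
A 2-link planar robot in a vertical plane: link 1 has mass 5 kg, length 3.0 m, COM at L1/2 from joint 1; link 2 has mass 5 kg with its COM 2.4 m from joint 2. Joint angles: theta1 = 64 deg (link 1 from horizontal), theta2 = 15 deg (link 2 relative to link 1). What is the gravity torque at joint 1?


Horizontal distance from joint 1 to link-1 COM:
  x_c1 = (L1/2)*cos(t1) = 1.5 * 0.4384 = 0.6576 m
Horizontal distance from joint 1 to link-2 COM:
  x_c2 = L1*cos(t1) + Lc2*cos(t1+t2)
       = 3.0*0.4384 + 2.4*0.1908 = 1.7731 m
tau1 = m1*g*x_c1 + m2*g*x_c2
     = 5*9.81*0.6576 + 5*9.81*1.7731
     = 32.2532 + 86.9683
     = 119.2215 Nm


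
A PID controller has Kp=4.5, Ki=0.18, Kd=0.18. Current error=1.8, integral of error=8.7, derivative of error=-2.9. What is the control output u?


u = Kp*e + Ki*int(e) + Kd*de/dt
= 4.5*1.8 + 0.18*8.7 + 0.18*(-2.9)
= 8.1 + 1.566 + -0.522
= 9.144


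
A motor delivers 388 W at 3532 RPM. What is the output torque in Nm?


omega = 3532 * 2*pi/60 = 369.8702 rad/s
tau = P / omega = 388 / 369.8702
= 1.049 Nm


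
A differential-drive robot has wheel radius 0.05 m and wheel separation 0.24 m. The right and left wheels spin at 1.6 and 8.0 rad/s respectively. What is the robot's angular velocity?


vR = r*wR = 0.05*1.6 = 0.08 m/s
vL = r*wL = 0.05*8.0 = 0.4 m/s
v = (vR+vL)/2 = 0.24 m/s
omega = (vR-vL)/L = -1.3333 rad/s
angular velocity = -1.3333 rad/s


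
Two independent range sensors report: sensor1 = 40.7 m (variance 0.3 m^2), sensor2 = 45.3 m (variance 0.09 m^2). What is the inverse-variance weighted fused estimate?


w1 = (1/var1) / (1/var1 + 1/var2)
   = 3.3333 / (3.3333 + 11.1111) = 0.2308
w2 = 1 - w1 = 0.7692
fused = w1*s1 + w2*s2 = 9.3923 + 34.8462
= 44.2385 m


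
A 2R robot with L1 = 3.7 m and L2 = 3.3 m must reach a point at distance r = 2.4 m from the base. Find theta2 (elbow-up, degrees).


cos(theta2) = (r^2 - L1^2 - L2^2) / (2*L1*L2)
cos(theta2) = (5.76 - 13.69 - 10.89) / 24.42
cos(theta2) = -0.77068
theta2 = 140.415 degrees


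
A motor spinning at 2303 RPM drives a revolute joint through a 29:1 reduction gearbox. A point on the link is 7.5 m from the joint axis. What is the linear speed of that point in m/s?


omega_motor = 2303 * 2*pi/60 = 241.1696 rad/s
omega_joint = omega_motor / 29 = 8.3162 rad/s
v = omega_joint * r = 8.3162 * 7.5
= 62.3714 m/s


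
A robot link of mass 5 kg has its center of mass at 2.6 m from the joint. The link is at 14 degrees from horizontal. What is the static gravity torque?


tau = m*g*L*cos(angle)
= 5 * 9.81 * 2.6 * cos(14 deg)
= 5 * 9.81 * 2.6 * 0.9703
= 123.7418 Nm


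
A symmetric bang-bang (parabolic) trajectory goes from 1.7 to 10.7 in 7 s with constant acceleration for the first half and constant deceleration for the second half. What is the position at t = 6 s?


Symmetric rest-to-rest: each phase covers (pf-p0)/2 in time T/2. 0.5*a*(T/2)^2 = (pf-p0)/2 => a = 4*(pf-p0)/T^2
a = 4*(10.7-1.7)/7^2 = 0.7347
t = 6 is in the deceleration phase (t > T/2).
p = pf - 0.5*a*(T-t)^2 = 10.7 - 0.5*0.7347*1^2
= 10.3327


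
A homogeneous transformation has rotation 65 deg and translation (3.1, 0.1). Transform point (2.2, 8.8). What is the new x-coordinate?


x' = cos(theta)*px - sin(theta)*py + tx
= 0.4226*2.2 - 0.9063*8.8 + 3.1
= -3.9457


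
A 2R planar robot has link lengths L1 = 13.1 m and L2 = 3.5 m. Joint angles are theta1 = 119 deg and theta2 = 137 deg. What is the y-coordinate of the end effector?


Convert angles to radians: theta1 = 2.0769, theta2 = 2.3911
y = L1*sin(theta1) + L2*sin(theta1+theta2)
y = 11.4575 + -3.396
y = 8.0615


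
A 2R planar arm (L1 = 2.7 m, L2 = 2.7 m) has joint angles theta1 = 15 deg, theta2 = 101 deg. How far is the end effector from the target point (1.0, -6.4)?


End effector via forward kinematics:
x = L1*cos(t1) + L2*cos(t1+t2) = 1.4244
y = L1*sin(t1) + L2*sin(t1+t2) = 3.1256
Distance to target:
d = sqrt((1.0 - 1.4244)^2 + (-6.4 - 3.1256)^2)
= sqrt(0.1801 + 90.7362)
= 9.535 m


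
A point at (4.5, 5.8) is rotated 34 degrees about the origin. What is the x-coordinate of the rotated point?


x' = x*cos(theta) - y*sin(theta)
cos(34 deg) = 0.829, sin(34 deg) = 0.5592
x' = 4.5 * 0.829 - 5.8 * 0.5592
= 3.7307 - 3.2433
= 0.4874


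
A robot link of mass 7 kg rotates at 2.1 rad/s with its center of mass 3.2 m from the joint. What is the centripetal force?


F = m * omega^2 * r
= 7 * 2.1^2 * 3.2
= 7 * 4.41 * 3.2
= 98.784 N


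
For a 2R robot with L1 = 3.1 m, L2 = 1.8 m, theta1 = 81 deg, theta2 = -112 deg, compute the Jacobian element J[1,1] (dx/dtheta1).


J[1,1] = -L1*sin(t1) - L2*sin(t1+t2)
= -3.1*sin(81) - 1.8*sin(-31)
= -2.1348


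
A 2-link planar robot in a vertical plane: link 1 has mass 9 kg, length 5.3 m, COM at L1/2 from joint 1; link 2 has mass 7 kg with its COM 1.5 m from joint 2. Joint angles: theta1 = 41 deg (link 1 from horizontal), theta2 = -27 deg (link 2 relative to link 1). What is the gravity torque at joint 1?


Horizontal distance from joint 1 to link-1 COM:
  x_c1 = (L1/2)*cos(t1) = 2.65 * 0.7547 = 2.0 m
Horizontal distance from joint 1 to link-2 COM:
  x_c2 = L1*cos(t1) + Lc2*cos(t1+t2)
       = 5.3*0.7547 + 1.5*0.9703 = 5.4554 m
tau1 = m1*g*x_c1 + m2*g*x_c2
     = 9*9.81*2.0 + 7*9.81*5.4554
     = 176.5783 + 374.6226
     = 551.2009 Nm


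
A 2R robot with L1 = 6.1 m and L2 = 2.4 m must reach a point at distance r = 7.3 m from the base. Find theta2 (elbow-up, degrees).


cos(theta2) = (r^2 - L1^2 - L2^2) / (2*L1*L2)
cos(theta2) = (53.29 - 37.21 - 5.76) / 29.28
cos(theta2) = 0.352459
theta2 = 69.3622 degrees


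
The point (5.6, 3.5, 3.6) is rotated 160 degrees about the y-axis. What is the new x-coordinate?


Rotation about y-axis: x' = x*cos(theta) + z*sin(theta)
= 5.6 * -0.9397 + 3.6 * 0.342
= -4.031


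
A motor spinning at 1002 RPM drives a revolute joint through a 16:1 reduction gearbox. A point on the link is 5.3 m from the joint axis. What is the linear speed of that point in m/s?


omega_motor = 1002 * 2*pi/60 = 104.9292 rad/s
omega_joint = omega_motor / 16 = 6.5581 rad/s
v = omega_joint * r = 6.5581 * 5.3
= 34.7578 m/s


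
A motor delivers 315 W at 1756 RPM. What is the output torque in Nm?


omega = 1756 * 2*pi/60 = 183.8879 rad/s
tau = P / omega = 315 / 183.8879
= 1.713 Nm


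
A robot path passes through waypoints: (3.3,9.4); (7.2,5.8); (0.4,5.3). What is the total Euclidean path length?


Segment lengths:
  seg1 = sqrt((3.9)^2 + (-3.6)^2) = 5.3075
  seg2 = sqrt((-6.8)^2 + (-0.5)^2) = 6.8184
Total = 12.1259


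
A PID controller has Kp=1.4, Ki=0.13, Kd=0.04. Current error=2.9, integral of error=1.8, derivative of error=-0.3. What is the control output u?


u = Kp*e + Ki*int(e) + Kd*de/dt
= 1.4*2.9 + 0.13*1.8 + 0.04*(-0.3)
= 4.06 + 0.234 + -0.012
= 4.282


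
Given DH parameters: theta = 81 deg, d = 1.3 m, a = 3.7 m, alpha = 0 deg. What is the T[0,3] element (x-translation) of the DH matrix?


T[0,3] = a * cos(theta)
= 3.7 * cos(81 deg)
= 3.7 * 0.1564
= 0.5788


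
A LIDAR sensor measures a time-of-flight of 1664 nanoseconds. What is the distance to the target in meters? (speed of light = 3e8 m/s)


tof = 1664 ns = 1.664e-06 s
dist = c * tof / 2
= 3e8 * 1.664e-06 / 2
= 249.6 m


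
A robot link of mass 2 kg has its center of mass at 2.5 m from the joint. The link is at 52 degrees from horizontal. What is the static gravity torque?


tau = m*g*L*cos(angle)
= 2 * 9.81 * 2.5 * cos(52 deg)
= 2 * 9.81 * 2.5 * 0.6157
= 30.1982 Nm


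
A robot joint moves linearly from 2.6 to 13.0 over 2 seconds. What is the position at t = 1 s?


s = t/T = 1/2 = 0.5
p(t) = p0 + (pf-p0)*s
= 2.6 + (13.0 - 2.6) * 0.5
= 7.8


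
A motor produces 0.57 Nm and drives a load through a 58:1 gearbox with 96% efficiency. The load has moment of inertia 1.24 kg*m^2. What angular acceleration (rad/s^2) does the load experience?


tau_out = tau_motor * N * eta
= 0.57 * 58 * 0.96 = 31.7376 Nm
alpha = tau_out / I = 31.7376 / 1.24
= 25.5948 rad/s^2


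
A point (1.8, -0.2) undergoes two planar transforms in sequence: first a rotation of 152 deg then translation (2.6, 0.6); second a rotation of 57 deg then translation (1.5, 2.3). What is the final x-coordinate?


After transform 1:
x1 = cos(152)*1.8 - sin(152)*-0.2 + 2.6 = 1.1046
y1 = sin(152)*1.8 + cos(152)*-0.2 + 0.6 = 1.6216
After transform 2:
x2 = cos(57)*1.1046 - sin(57)*1.6216 + 1.5
= 0.7416


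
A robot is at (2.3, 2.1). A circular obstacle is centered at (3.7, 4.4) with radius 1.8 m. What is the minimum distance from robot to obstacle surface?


center_dist = sqrt((2.3-3.7)^2 + (2.1-4.4)^2)
= sqrt(1.96 + 5.29)
= 2.6926
min_dist = center_dist - radius = 2.6926 - 1.8 = 0.8926 m


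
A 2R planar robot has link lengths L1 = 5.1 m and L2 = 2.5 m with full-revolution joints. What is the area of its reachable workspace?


r_max = L1 + L2 = 7.6 m
r_min = |L1 - L2| = 2.6 m
Area = pi*(r_max^2 - r_min^2)
= pi*(57.76 - 6.76)
= pi * 51.0
= 160.2212 m^2


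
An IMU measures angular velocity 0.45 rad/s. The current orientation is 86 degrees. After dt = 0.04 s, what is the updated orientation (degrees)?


delta_theta = w * dt = 0.45 * 0.04 = 0.018 rad
= 1.0313 deg
theta_new = 86 + 1.0313 = 87.0313 deg


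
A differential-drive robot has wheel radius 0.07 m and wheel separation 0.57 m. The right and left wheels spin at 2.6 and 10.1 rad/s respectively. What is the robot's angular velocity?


vR = r*wR = 0.07*2.6 = 0.182 m/s
vL = r*wL = 0.07*10.1 = 0.707 m/s
v = (vR+vL)/2 = 0.4445 m/s
omega = (vR-vL)/L = -0.9211 rad/s
angular velocity = -0.9211 rad/s


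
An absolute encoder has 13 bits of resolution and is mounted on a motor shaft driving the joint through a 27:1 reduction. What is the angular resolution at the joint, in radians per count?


counts = 2^13 = 8192
effective counts at joint = 8192 * 27 = 221184
resolution = 2*pi / 221184
= 2.8407e-05 rad/count


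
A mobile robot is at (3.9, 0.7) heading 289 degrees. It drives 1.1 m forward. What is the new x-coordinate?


x_new = x0 + d*cos(theta)
= 3.9 + 1.1*cos(289)
= 3.9 + 0.3581
= 4.2581


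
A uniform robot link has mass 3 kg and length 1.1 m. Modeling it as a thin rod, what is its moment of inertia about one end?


I = (1/3) * m * L^2
= (1/3) * 3 * 1.1^2
= 0.333333 * 3 * 1.21
= 1.21 kg*m^2


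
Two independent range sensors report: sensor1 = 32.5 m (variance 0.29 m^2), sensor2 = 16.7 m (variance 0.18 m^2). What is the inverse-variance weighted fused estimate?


w1 = (1/var1) / (1/var1 + 1/var2)
   = 3.4483 / (3.4483 + 5.5556) = 0.383
w2 = 1 - w1 = 0.617
fused = w1*s1 + w2*s2 = 12.4468 + 10.3043
= 22.7511 m


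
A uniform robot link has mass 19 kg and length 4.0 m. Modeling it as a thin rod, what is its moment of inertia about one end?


I = (1/3) * m * L^2
= (1/3) * 19 * 4.0^2
= 0.333333 * 19 * 16.0
= 101.3333 kg*m^2


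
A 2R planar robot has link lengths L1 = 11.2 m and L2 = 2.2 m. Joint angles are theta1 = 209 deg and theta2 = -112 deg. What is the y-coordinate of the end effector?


Convert angles to radians: theta1 = 3.6477, theta2 = -1.9548
y = L1*sin(theta1) + L2*sin(theta1+theta2)
y = -5.4299 + 2.1836
y = -3.2463


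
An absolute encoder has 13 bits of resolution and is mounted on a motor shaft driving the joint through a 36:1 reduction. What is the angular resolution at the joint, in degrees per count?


counts = 2^13 = 8192
effective counts at joint = 8192 * 36 = 294912
resolution = 360 / 294912
= 0.0012 deg/count


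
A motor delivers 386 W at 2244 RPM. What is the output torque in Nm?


omega = 2244 * 2*pi/60 = 234.9911 rad/s
tau = P / omega = 386 / 234.9911
= 1.6426 Nm


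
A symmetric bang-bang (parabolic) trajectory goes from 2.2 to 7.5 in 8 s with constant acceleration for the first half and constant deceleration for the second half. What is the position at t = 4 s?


Symmetric rest-to-rest: each phase covers (pf-p0)/2 in time T/2. 0.5*a*(T/2)^2 = (pf-p0)/2 => a = 4*(pf-p0)/T^2
a = 4*(7.5-2.2)/8^2 = 0.3312
t = 4 is in the acceleration phase (t <= T/2).
p = p0 + 0.5*a*t^2 = 2.2 + 0.5*0.3312*4^2
= 4.85


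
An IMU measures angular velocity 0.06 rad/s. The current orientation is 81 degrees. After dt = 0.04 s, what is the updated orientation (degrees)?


delta_theta = w * dt = 0.06 * 0.04 = 0.0024 rad
= 0.1375 deg
theta_new = 81 + 0.1375 = 81.1375 deg


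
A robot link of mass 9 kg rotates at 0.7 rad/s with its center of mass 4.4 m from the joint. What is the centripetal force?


F = m * omega^2 * r
= 9 * 0.7^2 * 4.4
= 9 * 0.49 * 4.4
= 19.404 N


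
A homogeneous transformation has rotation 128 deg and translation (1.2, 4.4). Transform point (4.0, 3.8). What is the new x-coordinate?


x' = cos(theta)*px - sin(theta)*py + tx
= -0.6157*4.0 - 0.788*3.8 + 1.2
= -4.2571


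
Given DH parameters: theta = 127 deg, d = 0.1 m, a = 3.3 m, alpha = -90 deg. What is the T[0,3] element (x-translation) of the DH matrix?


T[0,3] = a * cos(theta)
= 3.3 * cos(127 deg)
= 3.3 * -0.6018
= -1.986


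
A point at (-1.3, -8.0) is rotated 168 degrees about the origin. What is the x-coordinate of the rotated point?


x' = x*cos(theta) - y*sin(theta)
cos(168 deg) = -0.9781, sin(168 deg) = 0.2079
x' = -1.3 * -0.9781 - -8.0 * 0.2079
= 1.2716 - -1.6633
= 2.9349


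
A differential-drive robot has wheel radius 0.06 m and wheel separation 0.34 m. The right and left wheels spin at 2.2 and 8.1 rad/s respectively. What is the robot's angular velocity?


vR = r*wR = 0.06*2.2 = 0.132 m/s
vL = r*wL = 0.06*8.1 = 0.486 m/s
v = (vR+vL)/2 = 0.309 m/s
omega = (vR-vL)/L = -1.0412 rad/s
angular velocity = -1.0412 rad/s


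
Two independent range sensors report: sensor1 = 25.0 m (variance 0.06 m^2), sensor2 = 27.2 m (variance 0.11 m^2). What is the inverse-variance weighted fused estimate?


w1 = (1/var1) / (1/var1 + 1/var2)
   = 16.6667 / (16.6667 + 9.0909) = 0.6471
w2 = 1 - w1 = 0.3529
fused = w1*s1 + w2*s2 = 16.1765 + 9.6
= 25.7765 m


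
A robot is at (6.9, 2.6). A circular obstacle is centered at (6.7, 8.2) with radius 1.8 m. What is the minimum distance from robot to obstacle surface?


center_dist = sqrt((6.9-6.7)^2 + (2.6-8.2)^2)
= sqrt(0.04 + 31.36)
= 5.6036
min_dist = center_dist - radius = 5.6036 - 1.8 = 3.8036 m


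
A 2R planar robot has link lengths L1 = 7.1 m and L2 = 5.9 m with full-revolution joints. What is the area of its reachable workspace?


r_max = L1 + L2 = 13.0 m
r_min = |L1 - L2| = 1.2 m
Area = pi*(r_max^2 - r_min^2)
= pi*(169.0 - 1.44)
= pi * 167.56
= 526.4053 m^2


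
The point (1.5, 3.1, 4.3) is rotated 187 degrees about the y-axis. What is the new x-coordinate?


Rotation about y-axis: x' = x*cos(theta) + z*sin(theta)
= 1.5 * -0.9925 + 4.3 * -0.1219
= -2.0129


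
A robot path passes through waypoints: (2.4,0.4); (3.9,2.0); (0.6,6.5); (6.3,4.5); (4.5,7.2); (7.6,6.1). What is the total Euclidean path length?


Segment lengths:
  seg1 = sqrt((1.5)^2 + (1.6)^2) = 2.1932
  seg2 = sqrt((-3.3)^2 + (4.5)^2) = 5.5803
  seg3 = sqrt((5.7)^2 + (-2.0)^2) = 6.0407
  seg4 = sqrt((-1.8)^2 + (2.7)^2) = 3.245
  seg5 = sqrt((3.1)^2 + (-1.1)^2) = 3.2894
Total = 20.3486


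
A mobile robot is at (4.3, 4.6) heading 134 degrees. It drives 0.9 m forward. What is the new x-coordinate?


x_new = x0 + d*cos(theta)
= 4.3 + 0.9*cos(134)
= 4.3 + -0.6252
= 3.6748


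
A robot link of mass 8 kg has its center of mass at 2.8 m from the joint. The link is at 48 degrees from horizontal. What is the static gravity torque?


tau = m*g*L*cos(angle)
= 8 * 9.81 * 2.8 * cos(48 deg)
= 8 * 9.81 * 2.8 * 0.6691
= 147.0374 Nm


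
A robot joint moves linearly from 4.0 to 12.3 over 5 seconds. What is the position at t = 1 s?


s = t/T = 1/5 = 0.2
p(t) = p0 + (pf-p0)*s
= 4.0 + (12.3 - 4.0) * 0.2
= 5.66


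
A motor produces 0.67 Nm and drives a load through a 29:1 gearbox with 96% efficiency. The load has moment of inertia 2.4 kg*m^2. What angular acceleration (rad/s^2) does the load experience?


tau_out = tau_motor * N * eta
= 0.67 * 29 * 0.96 = 18.6528 Nm
alpha = tau_out / I = 18.6528 / 2.4
= 7.772 rad/s^2


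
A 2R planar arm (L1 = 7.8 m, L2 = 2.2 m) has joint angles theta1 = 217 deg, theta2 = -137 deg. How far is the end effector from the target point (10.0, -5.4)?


End effector via forward kinematics:
x = L1*cos(t1) + L2*cos(t1+t2) = -5.8473
y = L1*sin(t1) + L2*sin(t1+t2) = -2.5276
Distance to target:
d = sqrt((10.0 - -5.8473)^2 + (-5.4 - -2.5276)^2)
= sqrt(251.1379 + 8.2508)
= 16.1055 m


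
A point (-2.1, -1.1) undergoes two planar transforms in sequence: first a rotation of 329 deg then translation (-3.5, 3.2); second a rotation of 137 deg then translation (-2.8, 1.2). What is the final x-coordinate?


After transform 1:
x1 = cos(329)*-2.1 - sin(329)*-1.1 + -3.5 = -5.8666
y1 = sin(329)*-2.1 + cos(329)*-1.1 + 3.2 = 3.3387
After transform 2:
x2 = cos(137)*-5.8666 - sin(137)*3.3387 + -2.8
= -0.7864


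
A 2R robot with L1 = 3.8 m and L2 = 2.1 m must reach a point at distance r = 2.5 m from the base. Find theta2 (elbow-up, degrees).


cos(theta2) = (r^2 - L1^2 - L2^2) / (2*L1*L2)
cos(theta2) = (6.25 - 14.44 - 4.41) / 15.96
cos(theta2) = -0.789474
theta2 = 142.1364 degrees


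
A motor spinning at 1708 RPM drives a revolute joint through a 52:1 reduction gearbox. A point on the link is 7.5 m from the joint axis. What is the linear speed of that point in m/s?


omega_motor = 1708 * 2*pi/60 = 178.8613 rad/s
omega_joint = omega_motor / 52 = 3.4396 rad/s
v = omega_joint * r = 3.4396 * 7.5
= 25.7973 m/s


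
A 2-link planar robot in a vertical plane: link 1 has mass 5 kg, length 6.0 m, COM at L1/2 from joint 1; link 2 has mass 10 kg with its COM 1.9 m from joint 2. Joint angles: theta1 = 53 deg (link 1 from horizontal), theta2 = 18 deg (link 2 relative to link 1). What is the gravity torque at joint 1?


Horizontal distance from joint 1 to link-1 COM:
  x_c1 = (L1/2)*cos(t1) = 3.0 * 0.6018 = 1.8054 m
Horizontal distance from joint 1 to link-2 COM:
  x_c2 = L1*cos(t1) + Lc2*cos(t1+t2)
       = 6.0*0.6018 + 1.9*0.3256 = 4.2295 m
tau1 = m1*g*x_c1 + m2*g*x_c2
     = 5*9.81*1.8054 + 10*9.81*4.2295
     = 88.5571 + 414.911
     = 503.4681 Nm


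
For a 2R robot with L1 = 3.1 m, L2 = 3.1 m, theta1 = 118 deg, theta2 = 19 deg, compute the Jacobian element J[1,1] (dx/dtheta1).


J[1,1] = -L1*sin(t1) - L2*sin(t1+t2)
= -3.1*sin(118) - 3.1*sin(137)
= -4.8513


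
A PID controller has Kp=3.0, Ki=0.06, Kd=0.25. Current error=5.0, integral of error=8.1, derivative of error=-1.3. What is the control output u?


u = Kp*e + Ki*int(e) + Kd*de/dt
= 3.0*5.0 + 0.06*8.1 + 0.25*(-1.3)
= 15.0 + 0.486 + -0.325
= 15.161


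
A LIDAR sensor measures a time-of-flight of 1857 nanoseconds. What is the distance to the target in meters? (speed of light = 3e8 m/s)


tof = 1857 ns = 1.857e-06 s
dist = c * tof / 2
= 3e8 * 1.857e-06 / 2
= 278.55 m


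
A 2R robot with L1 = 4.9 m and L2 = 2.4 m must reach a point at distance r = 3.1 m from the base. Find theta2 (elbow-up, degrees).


cos(theta2) = (r^2 - L1^2 - L2^2) / (2*L1*L2)
cos(theta2) = (9.61 - 24.01 - 5.76) / 23.52
cos(theta2) = -0.857143
theta2 = 148.9973 degrees


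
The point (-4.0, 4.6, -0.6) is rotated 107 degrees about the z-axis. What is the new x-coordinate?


Rotation about z-axis: x' = x*cos(theta) - y*sin(theta)
= -4.0 * -0.2924 - 4.6 * 0.9563
= -3.2295


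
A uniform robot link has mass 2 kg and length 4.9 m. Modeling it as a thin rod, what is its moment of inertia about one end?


I = (1/3) * m * L^2
= (1/3) * 2 * 4.9^2
= 0.333333 * 2 * 24.01
= 16.0067 kg*m^2


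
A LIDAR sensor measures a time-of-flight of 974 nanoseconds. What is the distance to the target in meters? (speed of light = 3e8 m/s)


tof = 974 ns = 9.74e-07 s
dist = c * tof / 2
= 3e8 * 9.74e-07 / 2
= 146.1 m


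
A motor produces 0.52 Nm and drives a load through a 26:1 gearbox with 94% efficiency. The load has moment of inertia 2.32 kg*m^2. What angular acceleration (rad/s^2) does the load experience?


tau_out = tau_motor * N * eta
= 0.52 * 26 * 0.94 = 12.7088 Nm
alpha = tau_out / I = 12.7088 / 2.32
= 5.4779 rad/s^2
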